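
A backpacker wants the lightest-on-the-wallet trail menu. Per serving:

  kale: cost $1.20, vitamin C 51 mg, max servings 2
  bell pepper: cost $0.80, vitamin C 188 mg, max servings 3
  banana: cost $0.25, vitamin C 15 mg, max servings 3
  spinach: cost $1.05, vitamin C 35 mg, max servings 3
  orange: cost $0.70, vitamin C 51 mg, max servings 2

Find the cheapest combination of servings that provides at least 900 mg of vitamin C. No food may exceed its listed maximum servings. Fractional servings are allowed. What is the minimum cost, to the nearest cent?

$9.56

Cost per mg of vitamin C: bell pepper $0.0043, orange $0.0137, banana $0.0167, kale $0.0235, spinach $0.0300.
Take 3 servings of bell pepper: +564.0 mg vitamin C for $2.40 (total $2.40, still need 336.0 mg).
Take 2 servings of orange: +102.0 mg vitamin C for $1.40 (total $3.80, still need 234.0 mg).
Take 3 servings of banana: +45.0 mg vitamin C for $0.75 (total $4.55, still need 189.0 mg).
Take 2 servings of kale: +102.0 mg vitamin C for $2.40 (total $6.95, still need 87.0 mg).
Take 2.486 servings of spinach: +87.0 mg vitamin C for $2.61 (total $9.56, still need 0.0 mg).
Greedy by cheapest-per-mg is optimal for a single linear constraint, so the minimum cost is $9.56.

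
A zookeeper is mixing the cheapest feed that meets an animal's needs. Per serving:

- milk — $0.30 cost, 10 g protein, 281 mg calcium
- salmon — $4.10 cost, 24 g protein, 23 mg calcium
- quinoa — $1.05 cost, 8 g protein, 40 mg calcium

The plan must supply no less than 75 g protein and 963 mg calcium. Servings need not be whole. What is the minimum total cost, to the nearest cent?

Check every corner: each single food scaled to meet both minima, and each pair solved so both constraints bind.
milk only: max(75/10, 963/281) = 7.5 servings → $2.25.
salmon only: max(75/24, 963/23) = 41.87 servings → $171.67.
quinoa only: max(75/8, 963/40) = 24.07 servings → $25.28.
milk + salmon with both tight: 3.283 servings and 1.757 servings → $8.19.
milk + quinoa with both tight: 2.545 servings and 6.193 servings → $7.27.
salmon + quinoa: intersection lies outside the first quadrant.
Cheapest feasible corner: $2.25.

$2.25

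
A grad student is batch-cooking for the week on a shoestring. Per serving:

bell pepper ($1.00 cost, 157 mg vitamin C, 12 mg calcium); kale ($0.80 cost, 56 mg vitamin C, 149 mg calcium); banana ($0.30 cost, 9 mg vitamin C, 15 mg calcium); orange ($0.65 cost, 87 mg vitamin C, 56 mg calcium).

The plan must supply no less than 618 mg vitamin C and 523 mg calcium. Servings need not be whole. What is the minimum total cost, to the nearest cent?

Compare the cost at each extreme point of the feasible region.
bell pepper only: max(618/157, 523/12) = 43.58 servings → $43.58.
kale only: max(618/56, 523/149) = 11.04 servings → $8.83.
banana only: max(618/9, 523/15) = 68.67 servings → $20.60.
orange only: max(618/87, 523/56) = 9.339 servings → $6.07.
bell pepper + kale with both tight: 2.764 servings and 3.287 servings → $5.39.
bell pepper + banana with both tight: 2.031 servings and 33.24 servings → $12.00.
bell pepper + orange: the both-tight solution has a negative serving — not a feasible corner.
kale + banana with both targets exact would need a negative amount; discard.
kale + orange with both tight: 1.108 servings and 6.39 servings → $5.04.
banana + orange with both tight: 13.6 servings and 5.697 servings → $7.78.
Cheapest feasible corner: $5.04.

$5.04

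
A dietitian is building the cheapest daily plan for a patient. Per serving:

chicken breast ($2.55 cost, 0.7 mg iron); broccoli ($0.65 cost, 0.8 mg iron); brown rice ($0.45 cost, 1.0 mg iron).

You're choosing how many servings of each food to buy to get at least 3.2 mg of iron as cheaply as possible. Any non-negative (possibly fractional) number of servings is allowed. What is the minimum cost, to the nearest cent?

Cost per mg of iron: brown rice $0.4500, broccoli $0.8125, chicken breast $3.6429.
With no serving limits, use only brown rice: 3.2 mg / 1.0 mg = 3.2 servings × $0.45 = $1.44.

$1.44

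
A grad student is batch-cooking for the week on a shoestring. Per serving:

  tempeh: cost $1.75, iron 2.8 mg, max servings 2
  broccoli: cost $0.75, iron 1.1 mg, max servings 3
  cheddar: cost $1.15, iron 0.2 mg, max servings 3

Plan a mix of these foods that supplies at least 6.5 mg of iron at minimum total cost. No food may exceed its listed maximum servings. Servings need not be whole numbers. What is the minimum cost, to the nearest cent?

Cost per mg of iron: tempeh $0.6250, broccoli $0.6818, cheddar $5.7500.
Take 2 servings of tempeh: +5.6 mg iron for $3.50 (total $3.50, still need 0.9 mg).
Take 0.8182 servings of broccoli: +0.9 mg iron for $0.61 (total $4.11, still need 0.0 mg).
Filling from the cheapest source first is optimal under one linear minimum: $4.11.

$4.11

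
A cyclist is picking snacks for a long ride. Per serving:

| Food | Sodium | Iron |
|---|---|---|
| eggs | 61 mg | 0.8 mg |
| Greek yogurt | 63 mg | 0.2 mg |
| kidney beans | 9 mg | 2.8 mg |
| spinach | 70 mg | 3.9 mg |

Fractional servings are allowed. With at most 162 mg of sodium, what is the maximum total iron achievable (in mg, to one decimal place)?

Iron per mg sodium: kidney beans 0.3111, spinach 0.05571, eggs 0.01311, Greek yogurt 0.003175.
With no serving limits, spend the whole sodium allowance on kidney beans: 162 mg / 9 mg × 2.8 mg = 50.4 mg.

50.4 mg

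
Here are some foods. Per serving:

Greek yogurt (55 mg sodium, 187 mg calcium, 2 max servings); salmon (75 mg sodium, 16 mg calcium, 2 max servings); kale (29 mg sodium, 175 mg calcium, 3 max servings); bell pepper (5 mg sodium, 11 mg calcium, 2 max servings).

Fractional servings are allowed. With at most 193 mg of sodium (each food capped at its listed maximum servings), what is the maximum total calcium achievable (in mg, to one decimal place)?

885.4 mg

Calcium per mg sodium: kale 6.034, Greek yogurt 3.4, bell pepper 2.2, salmon 0.2133.
Take 3 servings of kale: uses 87 mg sodium, +525.0 mg calcium (running total 525.0 mg).
Take 1.927 servings of Greek yogurt: uses 106 mg sodium, +360.4 mg calcium (running total 885.4 mg).
Filling greedily by calcium-per-mg sodium is optimal for one linear limit, giving 885.4 mg.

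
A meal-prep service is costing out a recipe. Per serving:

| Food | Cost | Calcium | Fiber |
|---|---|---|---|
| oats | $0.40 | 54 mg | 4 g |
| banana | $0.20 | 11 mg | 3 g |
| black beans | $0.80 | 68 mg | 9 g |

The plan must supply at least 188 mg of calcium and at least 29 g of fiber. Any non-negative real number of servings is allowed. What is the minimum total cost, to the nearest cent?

At the optimum either one food covers both requirements or two foods hit both targets exactly; no other combination can be cheaper.
oats only: max(188/54, 29/4) = 7.25 servings → $2.90.
banana only: max(188/11, 29/3) = 17.09 servings → $3.42.
black beans only: max(188/68, 29/9) = 3.222 servings → $2.58.
oats + banana with both tight: 2.076 servings and 6.898 servings → $2.21.
oats + black beans: intersection lies outside the first quadrant.
banana + black beans with both tight: 2.667 servings and 2.333 servings → $2.40.
Cheapest feasible corner: $2.21.

$2.21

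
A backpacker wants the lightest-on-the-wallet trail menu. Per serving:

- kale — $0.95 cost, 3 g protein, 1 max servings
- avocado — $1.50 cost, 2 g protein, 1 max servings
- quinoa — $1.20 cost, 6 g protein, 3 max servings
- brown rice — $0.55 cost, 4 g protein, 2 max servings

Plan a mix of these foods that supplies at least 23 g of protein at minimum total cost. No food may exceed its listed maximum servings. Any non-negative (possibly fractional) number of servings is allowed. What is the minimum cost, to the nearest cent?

Cost per g of protein: brown rice $0.1375, quinoa $0.2000, kale $0.3167, avocado $0.7500.
Take 2 servings of brown rice: +8.0 g protein for $1.10 (total $1.10, still need 15.0 g).
Take 2.5 servings of quinoa: +15.0 g protein for $3.00 (total $4.10, still need 0.0 g).
Greedy by cheapest-per-g is optimal for a single linear constraint, so the minimum cost is $4.10.

$4.10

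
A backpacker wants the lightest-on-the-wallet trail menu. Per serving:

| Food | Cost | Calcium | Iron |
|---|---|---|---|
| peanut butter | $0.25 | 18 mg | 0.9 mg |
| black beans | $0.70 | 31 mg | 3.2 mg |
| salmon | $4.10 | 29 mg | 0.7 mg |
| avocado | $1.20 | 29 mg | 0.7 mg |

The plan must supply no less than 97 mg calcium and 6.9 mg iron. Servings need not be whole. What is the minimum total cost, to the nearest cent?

$1.68

Minimising a linear cost over {calcium ≥ 97, iron ≥ 6.9, servings ≥ 0} — the optimum is at a vertex, using one or two foods.
peanut butter only: max(97/18, 6.9/0.9) = 7.667 servings → $1.92.
black beans only: max(97/31, 6.9/3.2) = 3.129 servings → $2.19.
salmon only: max(97/29, 6.9/0.7) = 9.857 servings → $40.41.
avocado only: max(97/29, 6.9/0.7) = 9.857 servings → $11.83.
peanut butter + black beans with both tight: 3.249 servings and 1.242 servings → $1.68.
peanut butter + salmon: intersection lies outside the first quadrant.
peanut butter + avocado: the both-tight solution has a negative serving — not a feasible corner.
black beans + salmon with both tight: 1.859 servings and 1.357 servings → $6.87.
black beans + avocado with both tight: 1.859 servings and 1.357 servings → $2.93.
salmon + avocado (both tight): parallel constraints — no distinct corner.
The minimum over all feasible corners is $1.68.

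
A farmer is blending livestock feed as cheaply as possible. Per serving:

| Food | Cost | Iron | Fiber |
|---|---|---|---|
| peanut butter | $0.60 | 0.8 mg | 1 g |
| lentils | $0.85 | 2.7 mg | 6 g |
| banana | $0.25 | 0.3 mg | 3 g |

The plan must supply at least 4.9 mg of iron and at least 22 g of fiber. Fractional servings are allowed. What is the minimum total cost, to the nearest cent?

With two linear requirements the optimum uses one or two foods; enumerate the corners.
peanut butter only: max(4.9/0.8, 22/1) = 22 servings → $13.20.
lentils only: max(4.9/2.7, 22/6) = 3.667 servings → $3.12.
banana only: max(4.9/0.3, 22/3) = 16.33 servings → $4.08.
peanut butter + lentils with both targets exact would need a negative amount; discard.
peanut butter + banana with both tight: 3.857 servings and 6.048 servings → $3.83.
lentils + banana with both tight: 1.286 servings and 4.762 servings → $2.28.
So the least-cost plan costs $2.28.

$2.28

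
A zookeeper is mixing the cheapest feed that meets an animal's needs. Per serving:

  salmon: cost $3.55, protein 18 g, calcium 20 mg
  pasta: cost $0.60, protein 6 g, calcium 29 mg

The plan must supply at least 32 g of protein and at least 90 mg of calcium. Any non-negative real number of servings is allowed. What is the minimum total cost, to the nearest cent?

For a min-cost LP with two ≥-constraints, a basic feasible solution has at most two positive variables.
salmon only: max(32/18, 90/20) = 4.5 servings → $15.97.
pasta only: max(32/6, 90/29) = 5.333 servings → $3.20.
salmon + pasta with both tight: 0.9652 servings and 2.438 servings → $4.89.
Cheapest feasible corner: $3.20.

$3.20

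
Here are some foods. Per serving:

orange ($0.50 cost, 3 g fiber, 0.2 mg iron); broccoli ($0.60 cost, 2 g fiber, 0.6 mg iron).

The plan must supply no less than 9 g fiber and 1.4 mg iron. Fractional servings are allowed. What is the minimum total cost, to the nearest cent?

An LP optimum is at a vertex; with two nutrient constraints at most two foods are used. Check each candidate.
orange only: max(9/3, 1.4/0.2) = 7 servings → $3.50.
broccoli only: max(9/2, 1.4/0.6) = 4.5 servings → $2.70.
orange + broccoli with both tight: 1.857 servings and 1.714 servings → $1.96.
The minimum over all feasible corners is $1.96.

$1.96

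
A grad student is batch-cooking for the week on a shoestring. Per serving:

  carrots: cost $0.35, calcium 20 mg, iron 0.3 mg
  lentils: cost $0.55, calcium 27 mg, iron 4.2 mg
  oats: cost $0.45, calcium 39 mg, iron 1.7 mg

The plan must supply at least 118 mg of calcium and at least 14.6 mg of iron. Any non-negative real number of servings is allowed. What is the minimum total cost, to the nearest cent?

$2.11

A basic optimal solution has at most two foods positive. Try each food alone and each pair with both targets met exactly.
carrots only: max(118/20, 14.6/0.3) = 48.67 servings → $17.03.
lentils only: max(118/27, 14.6/4.2) = 4.37 servings → $2.40.
oats only: max(118/39, 14.6/1.7) = 8.588 servings → $3.86.
carrots + lentils with both tight: 1.336 servings and 3.381 servings → $2.33.
carrots + oats with both targets exact would need a negative amount; discard.
lentils + oats with both tight: 3.128 servings and 0.8601 servings → $2.11.
The minimum over all feasible corners is $2.11.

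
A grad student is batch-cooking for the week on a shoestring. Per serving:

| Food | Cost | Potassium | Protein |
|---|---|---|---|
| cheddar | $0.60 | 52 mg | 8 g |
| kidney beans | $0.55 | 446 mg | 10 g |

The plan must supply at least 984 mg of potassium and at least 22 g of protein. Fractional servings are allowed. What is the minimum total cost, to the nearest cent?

At the optimum either one food covers both requirements or two foods hit both targets exactly; no other combination can be cheaper.
cheddar only: max(984/52, 22/8) = 18.92 servings → $11.35.
kidney beans only: max(984/446, 22/10) = 2.206 servings → $1.21.
cheddar + kidney beans with both targets exact would need a negative amount; discard.
Cheapest feasible corner: $1.21.

$1.21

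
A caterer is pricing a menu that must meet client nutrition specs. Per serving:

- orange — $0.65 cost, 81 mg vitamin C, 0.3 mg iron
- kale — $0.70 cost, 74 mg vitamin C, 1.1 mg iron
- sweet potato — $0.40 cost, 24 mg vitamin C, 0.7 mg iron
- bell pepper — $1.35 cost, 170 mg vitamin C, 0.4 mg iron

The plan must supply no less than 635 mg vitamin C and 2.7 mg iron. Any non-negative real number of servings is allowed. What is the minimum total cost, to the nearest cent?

orange only: max(635/81, 2.7/0.3) = 9 servings → $5.85.
kale only: max(635/74, 2.7/1.1) = 8.581 servings → $6.01.
sweet potato only: max(635/24, 2.7/0.7) = 26.46 servings → $10.58.
bell pepper only: max(635/170, 2.7/0.4) = 6.75 servings → $9.11.
orange + kale with both tight: 7.454 servings and 0.4215 servings → $5.14.
orange + sweet potato with both tight: 7.671 servings and 0.5697 servings → $5.21.
orange + bell pepper with both targets exact would need a negative amount; discard.
kale + sweet potato: intersection lies outside the first quadrant.
kale + bell pepper with both tight: 1.302 servings and 3.168 servings → $5.19.
sweet potato + bell pepper with both tight: 1.874 servings and 3.471 servings → $5.44.
Cheapest feasible corner: $5.14.

$5.14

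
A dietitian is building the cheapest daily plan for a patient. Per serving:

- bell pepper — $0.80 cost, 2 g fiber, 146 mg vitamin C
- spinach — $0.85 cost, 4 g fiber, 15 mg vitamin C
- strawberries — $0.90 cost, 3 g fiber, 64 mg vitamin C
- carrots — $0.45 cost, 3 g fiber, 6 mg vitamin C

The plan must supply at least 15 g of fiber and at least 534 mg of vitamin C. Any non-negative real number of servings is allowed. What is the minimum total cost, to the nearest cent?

$4.02

bell pepper only: max(15/2, 534/146) = 7.5 servings → $6.00.
spinach only: max(15/4, 534/15) = 35.6 servings → $30.26.
strawberries only: max(15/3, 534/64) = 8.344 servings → $7.51.
carrots only: max(15/3, 534/6) = 89 servings → $40.05.
bell pepper + spinach with both tight: 3.449 servings and 2.025 servings → $4.48.
bell pepper + strawberries with both tight: 2.071 servings and 3.619 servings → $4.91.
bell pepper + carrots with both tight: 3.549 servings and 2.634 servings → $4.02.
spinach + strawberries with both targets exact would need a negative amount; discard.
spinach + carrots: the both-tight solution has a negative serving — not a feasible corner.
strawberries + carrots with both targets exact would need a negative amount; discard.
The minimum over all feasible corners is $4.02.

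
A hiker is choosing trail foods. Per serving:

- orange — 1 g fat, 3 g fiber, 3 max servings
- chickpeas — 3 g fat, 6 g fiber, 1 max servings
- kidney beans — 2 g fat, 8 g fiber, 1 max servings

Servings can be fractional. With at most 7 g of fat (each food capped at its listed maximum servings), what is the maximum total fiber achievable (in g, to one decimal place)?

Fiber per g fat: kidney beans 4, orange 3, chickpeas 2.
Take 1 serving of kidney beans: uses 2 g fat, +8.0 g fiber (running total 8.0 g).
Take 3 servings of orange: uses 3 g fat, +9.0 g fiber (running total 17.0 g).
Take 0.6667 servings of chickpeas: uses 2 g fat, +4.0 g fiber (running total 21.0 g).
Greedy by best ratio exhausts the fat allowance optimally: 21.0 g.

21.0 g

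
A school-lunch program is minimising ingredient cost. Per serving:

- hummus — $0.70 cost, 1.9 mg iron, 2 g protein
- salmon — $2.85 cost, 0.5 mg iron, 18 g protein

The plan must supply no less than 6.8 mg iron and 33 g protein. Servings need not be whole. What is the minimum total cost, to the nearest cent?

$6.45

hummus only: max(6.8/1.9, 33/2) = 16.5 servings → $11.55.
salmon only: max(6.8/0.5, 33/18) = 13.6 servings → $38.76.
hummus + salmon with both tight: 3.19 servings and 1.479 servings → $6.45.
So the least-cost plan costs $6.45.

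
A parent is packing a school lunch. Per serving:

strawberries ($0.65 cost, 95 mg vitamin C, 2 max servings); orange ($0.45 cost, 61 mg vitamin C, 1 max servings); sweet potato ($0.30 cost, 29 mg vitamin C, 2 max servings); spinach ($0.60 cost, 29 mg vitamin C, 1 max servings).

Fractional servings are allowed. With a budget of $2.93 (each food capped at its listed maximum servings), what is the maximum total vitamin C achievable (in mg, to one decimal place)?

Vitamin C per dollar: strawberries 146.2, orange 135.6, sweet potato 96.67, spinach 48.33.
Take 2 servings of strawberries: spends $1.30, +190.0 mg vitamin C (running total 190.0 mg).
Take 1 serving of orange: spends $0.45, +61.0 mg vitamin C (running total 251.0 mg).
Take 2 servings of sweet potato: spends $0.60, +58.0 mg vitamin C (running total 309.0 mg).
Take 0.9667 servings of spinach: spends $0.58, +28.0 mg vitamin C (running total 337.0 mg).
Greedy by best ratio exhausts the cost allowance optimally: 337.0 mg.

337.0 mg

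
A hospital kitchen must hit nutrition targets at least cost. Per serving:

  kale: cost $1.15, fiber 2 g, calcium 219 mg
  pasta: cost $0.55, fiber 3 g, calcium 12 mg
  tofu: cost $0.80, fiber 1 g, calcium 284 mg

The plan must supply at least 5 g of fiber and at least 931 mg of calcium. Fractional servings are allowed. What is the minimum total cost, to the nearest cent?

Check every corner: each single food scaled to meet both minima, and each pair solved so both constraints bind.
kale only: max(5/2, 931/219) = 4.251 servings → $4.89.
pasta only: max(5/3, 931/12) = 77.58 servings → $42.67.
tofu only: max(5/1, 931/284) = 5 servings → $4.00.
kale + pasta: intersection lies outside the first quadrant.
kale + tofu with both tight: 1.401 servings and 2.198 servings → $3.37.
pasta + tofu with both tight: 0.5821 servings and 3.254 servings → $2.92.
Cheapest feasible corner: $2.92.

$2.92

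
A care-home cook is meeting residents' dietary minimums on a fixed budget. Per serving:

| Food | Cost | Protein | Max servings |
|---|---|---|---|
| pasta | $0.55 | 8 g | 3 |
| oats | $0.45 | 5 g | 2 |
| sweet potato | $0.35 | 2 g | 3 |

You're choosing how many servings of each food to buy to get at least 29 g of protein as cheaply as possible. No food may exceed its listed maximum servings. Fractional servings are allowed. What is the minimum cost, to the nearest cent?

Cost per g of protein: pasta $0.0688, oats $0.0900, sweet potato $0.1750.
Take 3 servings of pasta: +24.0 g protein for $1.65 (total $1.65, still need 5.0 g).
Take 1 serving of oats: +5.0 g protein for $0.45 (total $2.10, still need 0.0 g).
Filling from the cheapest source first is optimal under one linear minimum: $2.10.

$2.10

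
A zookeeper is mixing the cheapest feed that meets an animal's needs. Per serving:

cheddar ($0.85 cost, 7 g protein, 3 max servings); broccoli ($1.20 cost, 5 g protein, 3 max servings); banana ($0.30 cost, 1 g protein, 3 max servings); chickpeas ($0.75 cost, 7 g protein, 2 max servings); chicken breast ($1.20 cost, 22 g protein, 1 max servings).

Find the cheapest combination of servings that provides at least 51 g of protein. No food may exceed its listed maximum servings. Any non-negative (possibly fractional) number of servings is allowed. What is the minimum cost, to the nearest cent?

Cost per g of protein: chicken breast $0.0545, chickpeas $0.1071, cheddar $0.1214, broccoli $0.2400, banana $0.3000.
Take 1 serving of chicken breast: +22.0 g protein for $1.20 (total $1.20, still need 29.0 g).
Take 2 servings of chickpeas: +14.0 g protein for $1.50 (total $2.70, still need 15.0 g).
Take 2.143 servings of cheddar: +15.0 g protein for $1.82 (total $4.52, still need 0.0 g).
Greedy by cheapest-per-g is optimal for a single linear constraint, so the minimum cost is $4.52.

$4.52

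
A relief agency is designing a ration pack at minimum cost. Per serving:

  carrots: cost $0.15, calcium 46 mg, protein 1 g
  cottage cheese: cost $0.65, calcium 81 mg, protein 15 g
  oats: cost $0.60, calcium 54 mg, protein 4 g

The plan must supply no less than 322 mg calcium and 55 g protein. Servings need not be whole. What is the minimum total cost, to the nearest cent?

$2.45

An LP optimum is at a vertex; with two nutrient constraints at most two foods are used. Check each candidate.
carrots only: max(322/46, 55/1) = 55 servings → $8.25.
cottage cheese only: max(322/81, 55/15) = 3.975 servings → $2.58.
oats only: max(322/54, 55/4) = 13.75 servings → $8.25.
carrots + cottage cheese with both tight: 0.6158 servings and 3.626 servings → $2.45.
carrots + oats: the both-tight solution has a negative serving — not a feasible corner.
cottage cheese + oats with both tight: 3.461 servings and 0.7716 servings → $2.71.
So the least-cost plan costs $2.45.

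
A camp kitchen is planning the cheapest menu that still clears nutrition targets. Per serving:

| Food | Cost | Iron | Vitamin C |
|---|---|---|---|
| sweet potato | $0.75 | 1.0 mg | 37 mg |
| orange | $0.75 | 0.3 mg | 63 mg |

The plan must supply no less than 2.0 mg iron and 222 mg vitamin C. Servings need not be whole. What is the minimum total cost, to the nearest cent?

Compare the cost at each extreme point of the feasible region.
sweet potato only: max(2.0/1.0, 222/37) = 6 servings → $4.50.
orange only: max(2.0/0.3, 222/63) = 6.667 servings → $5.00.
sweet potato + orange with both tight: 1.145 servings and 2.852 servings → $3.00.
The minimum over all feasible corners is $3.00.

$3.00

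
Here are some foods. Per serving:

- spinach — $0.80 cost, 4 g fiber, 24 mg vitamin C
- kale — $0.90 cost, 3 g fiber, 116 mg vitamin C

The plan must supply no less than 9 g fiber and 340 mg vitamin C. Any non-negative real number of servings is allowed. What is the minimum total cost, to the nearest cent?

$2.68

spinach only: max(9/4, 340/24) = 14.17 servings → $11.33.
kale only: max(9/3, 340/116) = 3 servings → $2.70.
spinach + kale with both tight: 0.06122 servings and 2.918 servings → $2.68.
Cheapest feasible corner: $2.68.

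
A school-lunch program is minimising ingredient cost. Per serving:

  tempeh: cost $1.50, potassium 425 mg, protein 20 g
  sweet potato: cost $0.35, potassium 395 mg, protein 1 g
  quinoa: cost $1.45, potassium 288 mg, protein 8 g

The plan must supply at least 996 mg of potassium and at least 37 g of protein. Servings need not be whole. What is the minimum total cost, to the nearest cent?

$2.93

Minimising a linear cost over {potassium ≥ 996, protein ≥ 37, servings ≥ 0} — the optimum is at a vertex, using one or two foods.
tempeh only: max(996/425, 37/20) = 2.344 servings → $3.52.
sweet potato only: max(996/395, 37/1) = 37 servings → $12.95.
quinoa only: max(996/288, 37/8) = 4.625 servings → $6.71.
tempeh + sweet potato with both tight: 1.822 servings and 0.5612 servings → $2.93.
tempeh + quinoa with both tight: 1.139 servings and 1.778 servings → $4.29.
sweet potato + quinoa: the both-tight solution has a negative serving — not a feasible corner.
Cheapest feasible corner: $2.93.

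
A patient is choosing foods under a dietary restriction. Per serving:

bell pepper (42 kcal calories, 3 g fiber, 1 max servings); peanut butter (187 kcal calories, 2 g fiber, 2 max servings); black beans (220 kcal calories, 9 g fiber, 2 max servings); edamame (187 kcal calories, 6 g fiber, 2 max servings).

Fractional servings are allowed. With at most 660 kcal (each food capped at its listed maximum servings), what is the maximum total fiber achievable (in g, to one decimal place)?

Fiber per kcal: bell pepper 0.07143, black beans 0.04091, edamame 0.03209, peanut butter 0.0107.
Take 1 serving of bell pepper: uses 42 kcal, +3.0 g fiber (running total 3.0 g).
Take 2 servings of black beans: uses 440 kcal, +18.0 g fiber (running total 21.0 g).
Take 0.9519 servings of edamame: uses 178 kcal, +5.7 g fiber (running total 26.7 g).
Greedy by best ratio exhausts the calories allowance optimally: 26.7 g.

26.7 g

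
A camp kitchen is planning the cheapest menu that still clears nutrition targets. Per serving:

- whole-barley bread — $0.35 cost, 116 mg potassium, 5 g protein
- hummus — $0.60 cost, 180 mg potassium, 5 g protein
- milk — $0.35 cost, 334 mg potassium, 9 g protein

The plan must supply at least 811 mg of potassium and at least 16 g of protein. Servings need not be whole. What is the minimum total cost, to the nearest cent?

whole-barley bread only: max(811/116, 16/5) = 6.991 servings → $2.45.
hummus only: max(811/180, 16/5) = 4.506 servings → $2.70.
milk only: max(811/334, 16/9) = 2.428 servings → $0.85.
whole-barley bread + hummus: intersection lies outside the first quadrant.
whole-barley bread + milk: intersection lies outside the first quadrant.
hummus + milk with both targets exact would need a negative amount; discard.
The minimum over all feasible corners is $0.85.

$0.85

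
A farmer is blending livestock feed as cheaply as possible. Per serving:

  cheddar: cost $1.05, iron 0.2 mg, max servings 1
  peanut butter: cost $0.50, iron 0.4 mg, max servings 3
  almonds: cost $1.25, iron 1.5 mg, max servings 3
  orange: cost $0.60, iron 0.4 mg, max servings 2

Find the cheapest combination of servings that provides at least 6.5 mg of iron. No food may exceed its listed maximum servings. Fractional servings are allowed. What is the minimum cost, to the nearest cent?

Cost per mg of iron: almonds $0.8333, peanut butter $1.2500, orange $1.5000, cheddar $5.2500.
Take 3 servings of almonds: +4.5 mg iron for $3.75 (total $3.75, still need 2.0 mg).
Take 3 servings of peanut butter: +1.2 mg iron for $1.50 (total $5.25, still need 0.8 mg).
Take 2 servings of orange: +0.8 mg iron for $1.20 (total $6.45, still need 0.0 mg).
Greedy by cheapest-per-mg is optimal for a single linear constraint, so the minimum cost is $6.45.

$6.45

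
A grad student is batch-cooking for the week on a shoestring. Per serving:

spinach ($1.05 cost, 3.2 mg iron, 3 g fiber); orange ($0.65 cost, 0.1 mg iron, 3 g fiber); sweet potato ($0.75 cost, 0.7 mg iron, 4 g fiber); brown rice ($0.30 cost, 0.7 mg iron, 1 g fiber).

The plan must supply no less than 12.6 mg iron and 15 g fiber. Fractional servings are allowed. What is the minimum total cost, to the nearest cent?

Minimising a linear cost over {iron ≥ 12.6, fiber ≥ 15, servings ≥ 0} — the optimum is at a vertex, using one or two foods.
spinach only: max(12.6/3.2, 15/3) = 5 servings → $5.25.
orange only: max(12.6/0.1, 15/3) = 126 servings → $81.90.
sweet potato only: max(12.6/0.7, 15/4) = 18 servings → $13.50.
brown rice only: max(12.6/0.7, 15/1) = 18 servings → $5.40.
spinach + orange with both tight: 3.903 servings and 1.097 servings → $4.81.
spinach + sweet potato with both tight: 3.729 servings and 0.9533 servings → $4.63.
spinach + brown rice with both tight: 1.909 servings and 9.273 servings → $4.79.
orange + sweet potato: intersection lies outside the first quadrant.
orange + brown rice with both targets exact would need a negative amount; discard.
sweet potato + brown rice: the both-tight solution has a negative serving — not a feasible corner.
So the least-cost plan costs $4.63.

$4.63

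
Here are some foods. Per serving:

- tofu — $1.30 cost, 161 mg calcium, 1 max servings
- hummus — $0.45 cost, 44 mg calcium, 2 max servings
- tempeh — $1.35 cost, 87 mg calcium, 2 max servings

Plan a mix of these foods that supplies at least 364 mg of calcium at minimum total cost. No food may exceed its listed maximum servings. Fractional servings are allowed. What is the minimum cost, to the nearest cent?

$3.98

Cost per mg of calcium: tofu $0.0081, hummus $0.0102, tempeh $0.0155.
Take 1 serving of tofu: +161.0 mg calcium for $1.30 (total $1.30, still need 203.0 mg).
Take 2 servings of hummus: +88.0 mg calcium for $0.90 (total $2.20, still need 115.0 mg).
Take 1.322 servings of tempeh: +115.0 mg calcium for $1.78 (total $3.98, still need 0.0 mg).
Greedy by cheapest-per-mg is optimal for a single linear constraint, so the minimum cost is $3.98.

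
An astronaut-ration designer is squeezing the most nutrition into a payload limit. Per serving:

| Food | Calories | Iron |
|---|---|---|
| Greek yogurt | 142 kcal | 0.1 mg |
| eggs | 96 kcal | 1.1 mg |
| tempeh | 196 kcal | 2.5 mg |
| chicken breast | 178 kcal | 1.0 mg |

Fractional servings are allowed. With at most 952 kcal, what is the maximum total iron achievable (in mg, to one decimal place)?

Iron per kcal: tempeh 0.01276, eggs 0.01146, chicken breast 0.005618, Greek yogurt 0.0007042.
With no serving limits, spend the whole calories allowance on tempeh: 952 kcal / 196 kcal × 2.5 mg = 12.1 mg.

12.1 mg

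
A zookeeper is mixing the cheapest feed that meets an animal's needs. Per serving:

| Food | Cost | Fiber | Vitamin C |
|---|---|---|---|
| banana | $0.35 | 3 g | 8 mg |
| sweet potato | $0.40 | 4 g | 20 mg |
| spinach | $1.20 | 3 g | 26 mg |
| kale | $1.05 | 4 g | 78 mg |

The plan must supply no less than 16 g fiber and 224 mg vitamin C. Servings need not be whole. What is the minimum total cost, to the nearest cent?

$3.21

With two linear requirements the optimum uses one or two foods; enumerate the corners.
banana only: max(16/3, 224/8) = 28 servings → $9.80.
sweet potato only: max(16/4, 224/20) = 11.2 servings → $4.48.
spinach only: max(16/3, 224/26) = 8.615 servings → $10.34.
kale only: max(16/4, 224/78) = 4 servings → $4.20.
banana + sweet potato: the both-tight solution has a negative serving — not a feasible corner.
banana + spinach: the both-tight solution has a negative serving — not a feasible corner.
banana + kale with both tight: 1.743 servings and 2.693 servings → $3.44.
sweet potato + spinach: intersection lies outside the first quadrant.
sweet potato + kale with both tight: 1.517 servings and 2.483 servings → $3.21.
spinach + kale with both tight: 2.708 servings and 1.969 servings → $5.32.
Cheapest feasible corner: $3.21.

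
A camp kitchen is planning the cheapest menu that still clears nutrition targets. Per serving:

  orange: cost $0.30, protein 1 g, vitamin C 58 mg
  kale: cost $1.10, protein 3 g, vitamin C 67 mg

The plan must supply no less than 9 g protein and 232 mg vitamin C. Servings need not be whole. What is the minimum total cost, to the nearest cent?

$2.70

Minimising a linear cost over {protein ≥ 9, vitamin C ≥ 232, servings ≥ 0} — the optimum is at a vertex, using one or two foods.
orange only: max(9/1, 232/58) = 9 servings → $2.70.
kale only: max(9/3, 232/67) = 3.463 servings → $3.81.
orange + kale with both tight: 0.8692 servings and 2.71 servings → $3.24.
So the least-cost plan costs $2.70.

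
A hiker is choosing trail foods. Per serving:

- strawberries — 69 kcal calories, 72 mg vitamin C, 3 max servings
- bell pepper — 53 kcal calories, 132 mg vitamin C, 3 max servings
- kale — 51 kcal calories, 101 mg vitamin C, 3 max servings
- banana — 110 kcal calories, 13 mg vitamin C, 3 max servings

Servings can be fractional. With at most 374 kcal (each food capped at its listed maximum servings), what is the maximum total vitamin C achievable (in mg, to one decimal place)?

Vitamin C per kcal: bell pepper 2.491, kale 1.98, strawberries 1.043, banana 0.1182.
Take 3 servings of bell pepper: uses 159 kcal, +396.0 mg vitamin C (running total 396.0 mg).
Take 3 servings of kale: uses 153 kcal, +303.0 mg vitamin C (running total 699.0 mg).
Take 0.8986 servings of strawberries: uses 62 kcal, +64.7 mg vitamin C (running total 763.7 mg).
Greedy by best ratio exhausts the calories allowance optimally: 763.7 mg.

763.7 mg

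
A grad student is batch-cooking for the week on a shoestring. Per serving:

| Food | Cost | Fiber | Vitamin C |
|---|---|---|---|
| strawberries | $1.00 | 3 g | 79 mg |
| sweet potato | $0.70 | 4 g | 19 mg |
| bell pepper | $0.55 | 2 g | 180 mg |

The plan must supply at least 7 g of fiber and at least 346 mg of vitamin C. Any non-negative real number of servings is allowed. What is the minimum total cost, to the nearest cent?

$1.59

strawberries only: max(7/3, 346/79) = 4.38 servings → $4.38.
sweet potato only: max(7/4, 346/19) = 18.21 servings → $12.75.
bell pepper only: max(7/2, 346/180) = 3.5 servings → $1.93.
strawberries + sweet potato: intersection lies outside the first quadrant.
strawberries + bell pepper with both tight: 1.487 servings and 1.27 servings → $2.19.
sweet potato + bell pepper with both tight: 0.8328 servings and 1.834 servings → $1.59.
So the least-cost plan costs $1.59.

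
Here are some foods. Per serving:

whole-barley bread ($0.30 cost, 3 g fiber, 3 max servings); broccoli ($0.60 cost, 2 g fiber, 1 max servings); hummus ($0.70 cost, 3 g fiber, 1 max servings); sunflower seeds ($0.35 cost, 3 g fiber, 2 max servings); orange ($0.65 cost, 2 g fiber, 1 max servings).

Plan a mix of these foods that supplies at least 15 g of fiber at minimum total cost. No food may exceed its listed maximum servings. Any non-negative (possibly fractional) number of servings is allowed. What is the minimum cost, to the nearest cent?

$1.60

Cost per g of fiber: whole-barley bread $0.1000, sunflower seeds $0.1167, hummus $0.2333, broccoli $0.3000, orange $0.3250.
Take 3 servings of whole-barley bread: +9.0 g fiber for $0.90 (total $0.90, still need 6.0 g).
Take 2 servings of sunflower seeds: +6.0 g fiber for $0.70 (total $1.60, still need 0.0 g).
Greedy by cheapest-per-g is optimal for a single linear constraint, so the minimum cost is $1.60.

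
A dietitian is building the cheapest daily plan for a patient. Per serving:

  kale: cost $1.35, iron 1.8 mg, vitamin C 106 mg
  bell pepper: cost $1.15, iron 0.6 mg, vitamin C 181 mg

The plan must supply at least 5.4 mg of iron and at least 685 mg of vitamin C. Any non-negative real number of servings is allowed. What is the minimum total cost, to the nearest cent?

$5.81

Two binding constraints pin down two serving amounts, so the optimal mix uses at most two foods. The candidates are each food alone (scaled to the tighter of iron/vitamin C) and each pair with both constraints tight.
kale only: max(5.4/1.8, 685/106) = 6.462 servings → $8.72.
bell pepper only: max(5.4/0.6, 685/181) = 9 servings → $10.35.
kale + bell pepper with both tight: 2.16 servings and 2.519 servings → $5.81.
Cheapest feasible corner: $5.81.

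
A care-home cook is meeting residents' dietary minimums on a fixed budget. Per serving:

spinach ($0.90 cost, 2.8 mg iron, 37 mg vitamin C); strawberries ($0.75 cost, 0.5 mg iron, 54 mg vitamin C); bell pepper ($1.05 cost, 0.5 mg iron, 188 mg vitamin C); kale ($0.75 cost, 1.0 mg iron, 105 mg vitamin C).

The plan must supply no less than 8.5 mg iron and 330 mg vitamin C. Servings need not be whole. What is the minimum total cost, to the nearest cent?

$3.75

Minimising a linear cost over {iron ≥ 8.5, vitamin C ≥ 330, servings ≥ 0} — the optimum is at a vertex, using one or two foods.
spinach only: max(8.5/2.8, 330/37) = 8.919 servings → $8.03.
strawberries only: max(8.5/0.5, 330/54) = 17 servings → $12.75.
bell pepper only: max(8.5/0.5, 330/188) = 17 servings → $17.85.
kale only: max(8.5/1.0, 330/105) = 8.5 servings → $6.38.
spinach + strawberries with both tight: 2.216 servings and 4.593 servings → $5.44.
spinach + bell pepper with both tight: 2.821 servings and 1.2 servings → $3.80.
spinach + kale with both tight: 2.189 servings and 2.372 servings → $3.75.
strawberries + bell pepper: the both-tight solution has a negative serving — not a feasible corner.
strawberries + kale: intersection lies outside the first quadrant.
bell pepper + kale: intersection lies outside the first quadrant.
Cheapest feasible corner: $3.75.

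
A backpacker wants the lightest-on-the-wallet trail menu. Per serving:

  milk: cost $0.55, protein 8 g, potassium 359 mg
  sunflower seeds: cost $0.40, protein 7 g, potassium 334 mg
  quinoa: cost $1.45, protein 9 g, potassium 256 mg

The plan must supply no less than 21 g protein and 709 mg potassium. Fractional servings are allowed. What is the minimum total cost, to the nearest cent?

$1.20

milk only: max(21/8, 709/359) = 2.625 servings → $1.44.
sunflower seeds only: max(21/7, 709/334) = 3 servings → $1.20.
quinoa only: max(21/9, 709/256) = 2.77 servings → $4.02.
milk + sunflower seeds: the both-tight solution has a negative serving — not a feasible corner.
milk + quinoa with both tight: 0.8495 servings and 1.578 servings → $2.76.
sunflower seeds + quinoa with both tight: 0.8278 servings and 1.689 servings → $2.78.
The minimum over all feasible corners is $1.20.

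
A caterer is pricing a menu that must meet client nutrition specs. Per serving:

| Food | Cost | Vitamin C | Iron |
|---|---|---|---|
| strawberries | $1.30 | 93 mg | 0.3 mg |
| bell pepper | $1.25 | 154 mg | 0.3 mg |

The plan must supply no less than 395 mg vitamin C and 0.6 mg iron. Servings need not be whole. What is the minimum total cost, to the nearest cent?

A basic optimal solution has at most two foods positive. Try each food alone and each pair with both targets met exactly.
strawberries only: max(395/93, 0.6/0.3) = 4.247 servings → $5.52.
bell pepper only: max(395/154, 0.6/0.3) = 2.565 servings → $3.21.
strawberries + bell pepper with both targets exact would need a negative amount; discard.
So the least-cost plan costs $3.21.

$3.21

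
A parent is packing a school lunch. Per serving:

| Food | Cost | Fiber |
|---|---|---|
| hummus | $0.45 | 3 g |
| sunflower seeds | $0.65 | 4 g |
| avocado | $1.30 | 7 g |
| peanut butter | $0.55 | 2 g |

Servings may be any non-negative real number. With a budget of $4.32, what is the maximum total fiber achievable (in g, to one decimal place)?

Fiber per dollar: hummus 6.667, sunflower seeds 6.154, avocado 5.385, peanut butter 3.636.
With no serving limits, spend the whole cost allowance on hummus: $4.32 / $0.45 × 3 g = 28.8 g.

28.8 g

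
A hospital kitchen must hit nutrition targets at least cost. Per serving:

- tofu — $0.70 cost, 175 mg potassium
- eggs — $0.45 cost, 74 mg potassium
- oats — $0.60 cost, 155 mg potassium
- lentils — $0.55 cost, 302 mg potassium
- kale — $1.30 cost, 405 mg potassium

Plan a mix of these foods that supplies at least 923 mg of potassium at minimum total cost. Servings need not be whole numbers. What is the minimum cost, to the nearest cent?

Cost per mg of potassium: lentils $0.0018, kale $0.0032, oats $0.0039, tofu $0.0040, eggs $0.0061.
With no serving limits, use only lentils: 923 mg / 302 mg = 3.056 servings × $0.55 = $1.68.

$1.68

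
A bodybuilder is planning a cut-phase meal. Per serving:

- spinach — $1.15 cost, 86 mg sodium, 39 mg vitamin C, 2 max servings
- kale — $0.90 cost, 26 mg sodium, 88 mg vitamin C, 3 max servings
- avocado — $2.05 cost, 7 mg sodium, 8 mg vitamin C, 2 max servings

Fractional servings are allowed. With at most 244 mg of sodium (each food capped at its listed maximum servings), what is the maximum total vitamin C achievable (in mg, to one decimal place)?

348.9 mg

Vitamin C per mg sodium: kale 3.385, avocado 1.143, spinach 0.4535.
Take 3 servings of kale: uses 78 mg sodium, +264.0 mg vitamin C (running total 264.0 mg).
Take 2 servings of avocado: uses 14 mg sodium, +16.0 mg vitamin C (running total 280.0 mg).
Take 1.767 servings of spinach: uses 152 mg sodium, +68.9 mg vitamin C (running total 348.9 mg).
Filling greedily by vitamin C-per-mg sodium is optimal for one linear limit, giving 348.9 mg.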